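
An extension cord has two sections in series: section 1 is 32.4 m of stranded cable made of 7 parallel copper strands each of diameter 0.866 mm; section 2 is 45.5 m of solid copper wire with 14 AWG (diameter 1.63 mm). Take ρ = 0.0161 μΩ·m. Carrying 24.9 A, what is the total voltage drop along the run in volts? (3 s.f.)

ρ = 0.0161 μΩ·m = 1.61×10^-8 Ω·m
Section 1: A_strand = π(4.3300e-04)² = 5.890e-07 m²; R₁ = ρL/(N·A_s) = (1.61×10^-8)(32.4)/(7×5.890e-07) = 0.1265 Ω
Section 2: A = π(1.63/2 mm)² = π(8.1500e-04 m)² = 2.087e-06 m²
R₂ = (1.61×10^-8)(45.5)/(2.087e-06) = 0.3511 Ω
R = R₁ + R₂ = 0.4776 Ω
V = IR = 24.9 × 0.4776 = 11.9 V

11.9 V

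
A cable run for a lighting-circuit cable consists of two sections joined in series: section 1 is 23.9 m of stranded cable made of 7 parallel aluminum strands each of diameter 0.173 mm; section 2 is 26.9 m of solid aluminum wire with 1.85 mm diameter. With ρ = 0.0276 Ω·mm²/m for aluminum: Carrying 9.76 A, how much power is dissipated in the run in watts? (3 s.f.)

408 W

ρ = 0.0276 Ω·mm²/m = 2.76×10^-8 Ω·m
Section 1: A_strand = π(8.6500e-05)² = 2.351e-08 m²; R₁ = ρL/(N·A_s) = (2.76×10^-8)(23.9)/(7×2.351e-08) = 4.009 Ω
Section 2: A = π(d/2)² = π(9.2500e-04 m)² = 2.688e-06 m²
R₂ = (2.76×10^-8)(26.9)/(2.688e-06) = 0.2762 Ω
R = R₁ + R₂ = 4.285 Ω
P = I²R = (9.76)² × 4.285 = 408 W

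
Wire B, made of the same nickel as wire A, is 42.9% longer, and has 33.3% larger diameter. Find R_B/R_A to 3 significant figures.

0.804

R ∝ L/d², so R_B/R_A = (1 + 42.9/100) × (1 + 33.3/100)⁻²
= 1.429 × 0.5628 = 0.804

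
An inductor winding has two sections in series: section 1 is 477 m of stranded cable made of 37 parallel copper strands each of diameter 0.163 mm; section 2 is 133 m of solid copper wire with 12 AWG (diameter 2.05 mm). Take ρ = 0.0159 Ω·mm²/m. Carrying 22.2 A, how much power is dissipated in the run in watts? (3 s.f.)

ρ = 0.0159 Ω·mm²/m = 1.59×10^-8 Ω·m
Section 1: A_strand = π(8.1500e-05)² = 2.087e-08 m²; R₁ = ρL/(N·A_s) = (1.59×10^-8)(477)/(37×2.087e-08) = 9.823 Ω
Section 2: A = π(2.05/2 mm)² = π(1.0250e-03 m)² = 3.301e-06 m²
R₂ = (1.59×10^-8)(133)/(3.301e-06) = 0.6407 Ω
R = R₁ + R₂ = 10.46 Ω
P = I²R = (22.2)² × 10.46 = 5160 W

5160 W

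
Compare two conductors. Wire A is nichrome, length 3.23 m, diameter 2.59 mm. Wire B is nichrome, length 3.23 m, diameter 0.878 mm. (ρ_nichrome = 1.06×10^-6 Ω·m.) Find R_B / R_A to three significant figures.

R ∝ ρL/d², so R_B/R_A = (d_A/d_B)²
= (2.59/0.878)² = 8.70

8.70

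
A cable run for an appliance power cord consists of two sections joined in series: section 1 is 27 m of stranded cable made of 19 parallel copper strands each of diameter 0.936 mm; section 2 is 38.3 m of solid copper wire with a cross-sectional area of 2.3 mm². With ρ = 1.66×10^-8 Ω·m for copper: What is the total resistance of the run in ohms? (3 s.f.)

Section 1: A_strand = π(4.6800e-04)² = 6.881e-07 m²; R₁ = ρL/(N·A_s) = (1.66×10^-8)(27)/(19×6.881e-07) = 0.03428 Ω
Section 2: A = 2.3 mm² = 2.300e-06 m²
R₂ = (1.66×10^-8)(38.3)/(2.300e-06) = 0.2764 Ω
R = R₁ + R₂ = 0.311 Ω

0.311 Ω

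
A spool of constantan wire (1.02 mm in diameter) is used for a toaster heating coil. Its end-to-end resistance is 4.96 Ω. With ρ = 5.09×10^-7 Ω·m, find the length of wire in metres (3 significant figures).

A = π(d/2)² = π(5.1000e-04 m)² = 8.171e-07 m²
L = RA/ρ = (4.96)(8.171e-07)/(5.09×10^-7) = 7.96 m

7.96 m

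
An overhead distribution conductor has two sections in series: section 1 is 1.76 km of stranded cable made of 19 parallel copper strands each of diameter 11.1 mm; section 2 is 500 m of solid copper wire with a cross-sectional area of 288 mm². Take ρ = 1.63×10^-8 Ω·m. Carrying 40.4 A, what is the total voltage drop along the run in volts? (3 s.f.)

Section 1: A_strand = π(5.5500e-03)² = 9.677e-05 m²; R₁ = ρL/(N·A_s) = (1.63×10^-8)(1760)/(19×9.677e-05) = 0.0156 Ω
Section 2: A = 288 mm² = 2.880e-04 m²
R₂ = (1.63×10^-8)(500)/(2.880e-04) = 0.0283 Ω
R = R₁ + R₂ = 0.0439 Ω
V = IR = 40.4 × 0.0439 = 1.77 V

1.77 V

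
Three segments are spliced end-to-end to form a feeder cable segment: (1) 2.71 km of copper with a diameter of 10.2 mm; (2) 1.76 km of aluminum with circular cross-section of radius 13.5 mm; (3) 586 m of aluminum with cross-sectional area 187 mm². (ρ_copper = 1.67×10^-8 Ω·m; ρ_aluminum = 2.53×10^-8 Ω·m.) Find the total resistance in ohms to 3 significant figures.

Seg 1: A = π(d/2)² = π(5.1000e-03 m)² = 8.171e-05 m²
R_1 = (1.67×10^-8)(2710)/(8.171e-05) = 0.5539 Ω
Seg 2: A = πr² = π(1.3500e-02 m)² = 5.726e-04 m²
R_2 = (2.53×10^-8)(1760)/(5.726e-04) = 0.07777 Ω
Seg 3: A = 187 mm² = 1.870e-04 m²
R_3 = (2.53×10^-8)(586)/(1.870e-04) = 0.07928 Ω
R_total = R_1 + R_2 + R_3 = 0.711 Ω

0.711 Ω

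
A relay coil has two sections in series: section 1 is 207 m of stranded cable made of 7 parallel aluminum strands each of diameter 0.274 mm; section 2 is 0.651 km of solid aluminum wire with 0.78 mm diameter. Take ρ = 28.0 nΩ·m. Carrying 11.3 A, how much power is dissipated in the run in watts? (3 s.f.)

ρ = 28.0 nΩ·m = 2.80×10^-8 Ω·m
Section 1: A_strand = π(1.3700e-04)² = 5.896e-08 m²; R₁ = ρL/(N·A_s) = (2.80×10^-8)(207)/(7×5.896e-08) = 14.04 Ω
Section 2: A = π(d/2)² = π(3.9000e-04 m)² = 4.778e-07 m²
R₂ = (2.80×10^-8)(651)/(4.778e-07) = 38.15 Ω
R = R₁ + R₂ = 52.19 Ω
P = I²R = (11.3)² × 52.19 = 6660 W

6660 W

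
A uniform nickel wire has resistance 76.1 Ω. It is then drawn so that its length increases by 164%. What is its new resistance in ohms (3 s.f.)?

k = 1 + 164/100 = 2.64; volume constant ⇒ A' = A/k, so R' = k²R.
R' = 6.97 × 76.1 = 530 Ω

530 Ω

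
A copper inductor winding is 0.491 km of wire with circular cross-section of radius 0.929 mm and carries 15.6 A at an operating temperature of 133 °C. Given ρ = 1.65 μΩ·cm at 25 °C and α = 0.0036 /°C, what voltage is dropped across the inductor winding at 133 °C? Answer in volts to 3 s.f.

ρ = 1.65 μΩ·cm = 1.65×10^-8 Ω·m
A = πr² = π(9.2900e-04 m)² = 2.711e-06 m²
R₍25₎ = ρL/A = (1.65×10^-8)(491)/(2.711e-06) = 2.988 Ω
R₍133₎ = R₍25₎(1 + αΔT) = 2.988 × (1 + 0.0036×108) = 4.15 Ω
V = IR = 15.6 × 4.15 = 64.7 V

64.7 V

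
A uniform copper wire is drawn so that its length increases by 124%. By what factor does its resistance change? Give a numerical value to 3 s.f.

k = 1 + 124/100 = 2.24; volume constant ⇒ A' = A/k, so R' = k²R.
Factor = 5.02

5.02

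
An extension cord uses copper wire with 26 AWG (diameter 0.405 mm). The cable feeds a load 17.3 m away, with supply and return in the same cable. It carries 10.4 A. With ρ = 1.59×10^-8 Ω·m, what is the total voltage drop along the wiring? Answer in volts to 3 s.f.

44.4 V

A = π(0.405/2 mm)² = π(2.0250e-04 m)² = 1.288e-07 m²
Total conductor length (both ways) L = 2 × 17.3 = 34.6 m
R = ρL/A = (1.59×10^-8)(34.6)/(1.288e-07) = 4.27 Ω
V = IR = 10.4 × 4.27 = 44.4 V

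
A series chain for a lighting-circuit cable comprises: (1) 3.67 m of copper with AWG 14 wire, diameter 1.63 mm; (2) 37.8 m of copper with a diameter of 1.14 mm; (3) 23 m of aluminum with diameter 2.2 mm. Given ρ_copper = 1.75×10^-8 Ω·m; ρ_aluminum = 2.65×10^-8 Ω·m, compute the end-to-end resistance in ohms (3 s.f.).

0.839 Ω

Seg 1: A = π(1.63/2 mm)² = π(8.1500e-04 m)² = 2.087e-06 m²
R_1 = (1.75×10^-8)(3.67)/(2.087e-06) = 0.03078 Ω
Seg 2: A = π(d/2)² = π(5.7000e-04 m)² = 1.021e-06 m²
R_2 = (1.75×10^-8)(37.8)/(1.021e-06) = 0.6481 Ω
Seg 3: A = π(d/2)² = π(1.1000e-03 m)² = 3.801e-06 m²
R_3 = (2.65×10^-8)(23)/(3.801e-06) = 0.1603 Ω
R_total = R_1 + R_2 + R_3 = 0.839 Ω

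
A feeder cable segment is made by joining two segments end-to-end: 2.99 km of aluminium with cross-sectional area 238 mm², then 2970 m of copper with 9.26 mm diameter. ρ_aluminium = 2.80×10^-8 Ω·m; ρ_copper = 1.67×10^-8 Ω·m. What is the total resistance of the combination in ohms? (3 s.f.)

1.09 Ω

Segment 1: A = 238 mm² = 2.380e-04 m²
R₁ = ρL/A = (2.80×10^-8)(2990)/(2.380e-04) = 0.3518 Ω
Segment 2: A = π(d/2)² = π(4.6300e-03 m)² = 6.735e-05 m²
R₂ = (1.67×10^-8)(2970)/(6.735e-05) = 0.7365 Ω
R = R₁ + R₂ = 1.09 Ω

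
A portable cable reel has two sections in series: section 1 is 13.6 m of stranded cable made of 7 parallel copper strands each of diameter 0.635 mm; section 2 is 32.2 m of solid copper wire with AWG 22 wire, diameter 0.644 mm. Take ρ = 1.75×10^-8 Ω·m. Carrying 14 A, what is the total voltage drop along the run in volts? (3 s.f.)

Section 1: A_strand = π(3.1750e-04)² = 3.167e-07 m²; R₁ = ρL/(N·A_s) = (1.75×10^-8)(13.6)/(7×3.167e-07) = 0.1074 Ω
Section 2: A = π(0.644/2 mm)² = π(3.2200e-04 m)² = 3.257e-07 m²
R₂ = (1.75×10^-8)(32.2)/(3.257e-07) = 1.73 Ω
R = R₁ + R₂ = 1.837 Ω
V = IR = 14 × 1.837 = 25.7 V

25.7 V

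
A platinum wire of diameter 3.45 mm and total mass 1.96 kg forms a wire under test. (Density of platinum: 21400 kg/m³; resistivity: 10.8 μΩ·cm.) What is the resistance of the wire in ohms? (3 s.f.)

0.113 Ω

ρ = 10.8 μΩ·cm = 1.08×10^-7 Ω·m
A = π(d/2)² = π(1.7250e-03 m)² = 9.3482e-06 m²
L = m/(density·A) = 1.96/(21400×9.3482e-06) = 9.797 m
R = ρL/A = (1.08×10^-7)(9.797)/(9.3482e-06) = 0.113 Ω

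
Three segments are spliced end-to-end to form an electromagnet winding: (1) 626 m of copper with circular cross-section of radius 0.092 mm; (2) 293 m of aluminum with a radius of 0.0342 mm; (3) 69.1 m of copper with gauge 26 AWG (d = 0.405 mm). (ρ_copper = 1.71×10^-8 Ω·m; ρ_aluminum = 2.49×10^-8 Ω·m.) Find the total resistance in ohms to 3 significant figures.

Seg 1: A = πr² = π(9.2000e-05 m)² = 2.659e-08 m²
R_1 = (1.71×10^-8)(626)/(2.659e-08) = 402.6 Ω
Seg 2: A = πr² = π(3.4200e-05 m)² = 3.675e-09 m²
R_2 = (2.49×10^-8)(293)/(3.675e-09) = 1985 Ω
Seg 3: A = π(0.405/2 mm)² = π(2.0250e-04 m)² = 1.288e-07 m²
R_3 = (1.71×10^-8)(69.1)/(1.288e-07) = 9.172 Ω
R_total = R_1 + R_2 + R_3 = 2400 Ω

2400 Ω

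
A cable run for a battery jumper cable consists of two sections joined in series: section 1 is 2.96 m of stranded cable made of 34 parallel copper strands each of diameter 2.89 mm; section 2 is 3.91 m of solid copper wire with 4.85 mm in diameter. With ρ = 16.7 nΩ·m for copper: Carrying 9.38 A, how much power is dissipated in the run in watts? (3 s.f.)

ρ = 16.7 nΩ·m = 1.67×10^-8 Ω·m
Section 1: A_strand = π(1.4450e-03)² = 6.560e-06 m²; R₁ = ρL/(N·A_s) = (1.67×10^-8)(2.96)/(34×6.560e-06) = 2.216×10^-4 Ω
Section 2: A = π(d/2)² = π(2.4250e-03 m)² = 1.847e-05 m²
R₂ = (1.67×10^-8)(3.91)/(1.847e-05) = 0.003534 Ω
R = R₁ + R₂ = 0.003756 Ω
P = I²R = (9.38)² × 0.003756 = 0.330 W

0.330 W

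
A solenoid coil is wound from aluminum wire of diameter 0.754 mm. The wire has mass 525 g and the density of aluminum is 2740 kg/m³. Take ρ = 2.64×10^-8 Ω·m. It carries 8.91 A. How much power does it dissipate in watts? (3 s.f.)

2010 W

A = π(d/2)² = π(3.7700e-04 m)² = 4.4651e-07 m²
L = m/(density·A) = 0.525/(2740×4.4651e-07) = 429.1 m
R = ρL/A = (2.64×10^-8)(429.1)/(4.4651e-07) = 25.37 Ω
P = I²R = (8.91)² × 25.37 = 2010 W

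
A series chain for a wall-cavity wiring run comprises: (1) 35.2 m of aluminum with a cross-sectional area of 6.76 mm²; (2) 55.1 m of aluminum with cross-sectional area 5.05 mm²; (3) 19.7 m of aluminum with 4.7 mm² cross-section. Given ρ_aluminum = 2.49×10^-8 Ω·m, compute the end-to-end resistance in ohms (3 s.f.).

Seg 1: A = 6.76 mm² = 6.760e-06 m²
R_1 = (2.49×10^-8)(35.2)/(6.760e-06) = 0.1297 Ω
Seg 2: A = 5.05 mm² = 5.050e-06 m²
R_2 = (2.49×10^-8)(55.1)/(5.050e-06) = 0.2717 Ω
Seg 3: A = 4.7 mm² = 4.700e-06 m²
R_3 = (2.49×10^-8)(19.7)/(4.700e-06) = 0.1044 Ω
R_total = R_1 + R_2 + R_3 = 0.506 Ω

0.506 Ω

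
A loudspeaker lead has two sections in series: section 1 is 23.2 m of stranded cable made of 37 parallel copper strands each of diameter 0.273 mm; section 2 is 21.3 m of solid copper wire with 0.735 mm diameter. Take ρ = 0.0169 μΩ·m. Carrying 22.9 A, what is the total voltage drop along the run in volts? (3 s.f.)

ρ = 0.0169 μΩ·m = 1.69×10^-8 Ω·m
Section 1: A_strand = π(1.3650e-04)² = 5.853e-08 m²; R₁ = ρL/(N·A_s) = (1.69×10^-8)(23.2)/(37×5.853e-08) = 0.181 Ω
Section 2: A = π(d/2)² = π(3.6750e-04 m)² = 4.243e-07 m²
R₂ = (1.69×10^-8)(21.3)/(4.243e-07) = 0.8484 Ω
R = R₁ + R₂ = 1.029 Ω
V = IR = 22.9 × 1.029 = 23.6 V

23.6 V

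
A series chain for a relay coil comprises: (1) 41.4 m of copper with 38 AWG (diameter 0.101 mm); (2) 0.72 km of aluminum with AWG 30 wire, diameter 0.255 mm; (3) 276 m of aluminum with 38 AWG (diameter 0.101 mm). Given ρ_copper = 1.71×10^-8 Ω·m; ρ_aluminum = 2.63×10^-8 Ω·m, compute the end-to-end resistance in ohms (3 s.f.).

Seg 1: A = π(0.101/2 mm)² = π(5.0500e-05 m)² = 8.012e-09 m²
R_1 = (1.71×10^-8)(41.4)/(8.012e-09) = 88.36 Ω
Seg 2: A = π(0.255/2 mm)² = π(1.2750e-04 m)² = 5.107e-08 m²
R_2 = (2.63×10^-8)(720)/(5.107e-08) = 370.8 Ω
Seg 3: A = π(0.101/2 mm)² = π(5.0500e-05 m)² = 8.012e-09 m²
R_3 = (2.63×10^-8)(276)/(8.012e-09) = 906 Ω
R_total = R_1 + R_2 + R_3 = 1370 Ω

1370 Ω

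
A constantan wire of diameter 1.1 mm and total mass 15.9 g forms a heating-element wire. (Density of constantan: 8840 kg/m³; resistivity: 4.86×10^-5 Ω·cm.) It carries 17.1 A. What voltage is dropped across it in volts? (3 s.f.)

16.6 V

ρ = 4.86×10^-5 Ω·cm = 4.86×10^-7 Ω·m
A = π(d/2)² = π(5.5000e-04 m)² = 9.5033e-07 m²
L = m/(density·A) = 0.0159/(8840×9.5033e-07) = 1.893 m
R = ρL/A = (4.86×10^-7)(1.893)/(9.5033e-07) = 0.9679 Ω
V = IR = 17.1 × 0.9679 = 16.6 V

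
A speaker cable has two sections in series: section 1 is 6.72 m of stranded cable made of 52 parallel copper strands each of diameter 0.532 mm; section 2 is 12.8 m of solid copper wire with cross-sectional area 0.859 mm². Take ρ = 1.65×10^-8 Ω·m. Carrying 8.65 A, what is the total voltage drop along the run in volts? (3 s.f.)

2.21 V

Section 1: A_strand = π(2.6600e-04)² = 2.223e-07 m²; R₁ = ρL/(N·A_s) = (1.65×10^-8)(6.72)/(52×2.223e-07) = 0.009593 Ω
Section 2: A = 0.859 mm² = 8.590e-07 m²
R₂ = (1.65×10^-8)(12.8)/(8.590e-07) = 0.2459 Ω
R = R₁ + R₂ = 0.2555 Ω
V = IR = 8.65 × 0.2555 = 2.21 V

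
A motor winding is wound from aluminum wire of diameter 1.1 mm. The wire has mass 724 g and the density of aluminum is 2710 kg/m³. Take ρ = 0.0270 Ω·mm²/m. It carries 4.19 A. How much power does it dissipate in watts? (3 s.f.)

ρ = 0.0270 Ω·mm²/m = 2.70×10^-8 Ω·m
A = π(d/2)² = π(5.5000e-04 m)² = 9.5033e-07 m²
L = m/(density·A) = 0.724/(2710×9.5033e-07) = 281.1 m
R = ρL/A = (2.70×10^-8)(281.1)/(9.5033e-07) = 7.987 Ω
P = I²R = (4.19)² × 7.987 = 140 W

140 W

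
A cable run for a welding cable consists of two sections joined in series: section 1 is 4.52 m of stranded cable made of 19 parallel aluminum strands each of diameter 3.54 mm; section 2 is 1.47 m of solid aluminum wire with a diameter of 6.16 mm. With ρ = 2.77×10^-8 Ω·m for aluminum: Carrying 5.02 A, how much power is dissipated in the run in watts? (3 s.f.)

Section 1: A_strand = π(1.7700e-03)² = 9.842e-06 m²; R₁ = ρL/(N·A_s) = (2.77×10^-8)(4.52)/(19×9.842e-06) = 6.695×10^-4 Ω
Section 2: A = π(d/2)² = π(3.0800e-03 m)² = 2.980e-05 m²
R₂ = (2.77×10^-8)(1.47)/(2.980e-05) = 0.001366 Ω
R = R₁ + R₂ = 0.002036 Ω
P = I²R = (5.02)² × 0.002036 = 0.0513 W

0.0513 W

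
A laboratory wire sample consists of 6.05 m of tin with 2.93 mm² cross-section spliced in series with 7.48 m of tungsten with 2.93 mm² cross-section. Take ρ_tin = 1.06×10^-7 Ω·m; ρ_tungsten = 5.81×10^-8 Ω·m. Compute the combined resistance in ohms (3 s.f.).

0.367 Ω

Segment 1: A = 2.93 mm² = 2.930e-06 m²
R₁ = ρL/A = (1.06×10^-7)(6.05)/(2.930e-06) = 0.2189 Ω
R₂ = (5.81×10^-8)(7.48)/(2.930e-06) = 0.1483 Ω
R = R₁ + R₂ = 0.367 Ω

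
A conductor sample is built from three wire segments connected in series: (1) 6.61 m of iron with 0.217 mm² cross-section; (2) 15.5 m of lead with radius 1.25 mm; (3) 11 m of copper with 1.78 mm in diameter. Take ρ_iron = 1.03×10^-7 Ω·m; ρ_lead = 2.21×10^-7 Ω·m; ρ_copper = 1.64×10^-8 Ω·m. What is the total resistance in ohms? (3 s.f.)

3.91 Ω

Seg 1: A = 0.217 mm² = 2.170e-07 m²
R_1 = (1.03×10^-7)(6.61)/(2.170e-07) = 3.137 Ω
Seg 2: A = πr² = π(1.2500e-03 m)² = 4.909e-06 m²
R_2 = (2.21×10^-7)(15.5)/(4.909e-06) = 0.6978 Ω
Seg 3: A = π(d/2)² = π(8.9000e-04 m)² = 2.488e-06 m²
R_3 = (1.64×10^-8)(11)/(2.488e-06) = 0.07249 Ω
R_total = R_1 + R_2 + R_3 = 3.91 Ω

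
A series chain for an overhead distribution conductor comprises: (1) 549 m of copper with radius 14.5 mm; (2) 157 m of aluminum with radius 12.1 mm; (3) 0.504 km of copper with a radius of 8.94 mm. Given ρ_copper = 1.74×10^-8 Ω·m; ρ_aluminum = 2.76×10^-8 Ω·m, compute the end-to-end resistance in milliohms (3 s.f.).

58.8 mΩ

Seg 1: A = πr² = π(1.4500e-02 m)² = 6.605e-04 m²
R_1 = (1.74×10^-8)(549)/(6.605e-04) = 0.01446 Ω
Seg 2: A = πr² = π(1.2100e-02 m)² = 4.600e-04 m²
R_2 = (2.76×10^-8)(157)/(4.600e-04) = 0.009421 Ω
Seg 3: A = πr² = π(8.9400e-03 m)² = 2.511e-04 m²
R_3 = (1.74×10^-8)(504)/(2.511e-04) = 0.03493 Ω
R_total = R_1 + R_2 + R_3 = 58.8 mΩ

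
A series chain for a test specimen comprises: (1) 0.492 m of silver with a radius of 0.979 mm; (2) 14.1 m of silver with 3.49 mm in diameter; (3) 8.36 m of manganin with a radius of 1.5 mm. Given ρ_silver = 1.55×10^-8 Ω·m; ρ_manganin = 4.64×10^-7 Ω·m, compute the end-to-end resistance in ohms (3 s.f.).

0.574 Ω

Seg 1: A = πr² = π(9.7900e-04 m)² = 3.011e-06 m²
R_1 = (1.55×10^-8)(0.492)/(3.011e-06) = 0.002533 Ω
Seg 2: A = π(d/2)² = π(1.7450e-03 m)² = 9.566e-06 m²
R_2 = (1.55×10^-8)(14.1)/(9.566e-06) = 0.02285 Ω
Seg 3: A = πr² = π(1.5000e-03 m)² = 7.069e-06 m²
R_3 = (4.64×10^-7)(8.36)/(7.069e-06) = 0.5488 Ω
R_total = R_1 + R_2 + R_3 = 0.574 Ω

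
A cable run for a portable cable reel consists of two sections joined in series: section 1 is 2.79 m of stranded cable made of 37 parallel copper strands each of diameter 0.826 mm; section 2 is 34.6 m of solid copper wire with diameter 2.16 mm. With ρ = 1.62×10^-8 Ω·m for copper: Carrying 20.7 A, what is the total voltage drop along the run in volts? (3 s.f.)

Section 1: A_strand = π(4.1300e-04)² = 5.359e-07 m²; R₁ = ρL/(N·A_s) = (1.62×10^-8)(2.79)/(37×5.359e-07) = 0.00228 Ω
Section 2: A = π(d/2)² = π(1.0800e-03 m)² = 3.664e-06 m²
R₂ = (1.62×10^-8)(34.6)/(3.664e-06) = 0.153 Ω
R = R₁ + R₂ = 0.1552 Ω
V = IR = 20.7 × 0.1552 = 3.21 V

3.21 V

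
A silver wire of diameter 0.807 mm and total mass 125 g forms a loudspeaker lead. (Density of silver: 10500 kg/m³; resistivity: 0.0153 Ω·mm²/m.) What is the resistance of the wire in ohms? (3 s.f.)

ρ = 0.0153 Ω·mm²/m = 1.53×10^-8 Ω·m
A = π(d/2)² = π(4.0350e-04 m)² = 5.1149e-07 m²
L = m/(density·A) = 0.125/(10500×5.1149e-07) = 23.27 m
R = ρL/A = (1.53×10^-8)(23.27)/(5.1149e-07) = 0.696 Ω

0.696 Ω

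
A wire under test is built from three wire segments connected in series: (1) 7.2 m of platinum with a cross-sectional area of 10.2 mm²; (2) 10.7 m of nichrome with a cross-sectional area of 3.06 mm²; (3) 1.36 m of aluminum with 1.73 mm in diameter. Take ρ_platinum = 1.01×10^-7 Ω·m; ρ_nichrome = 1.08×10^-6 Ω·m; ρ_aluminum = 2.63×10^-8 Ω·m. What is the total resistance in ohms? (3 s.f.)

3.86 Ω

Seg 1: A = 10.2 mm² = 1.020e-05 m²
R_1 = (1.01×10^-7)(7.2)/(1.020e-05) = 0.07129 Ω
Seg 2: A = 3.06 mm² = 3.060e-06 m²
R_2 = (1.08×10^-6)(10.7)/(3.060e-06) = 3.776 Ω
Seg 3: A = π(d/2)² = π(8.6500e-04 m)² = 2.351e-06 m²
R_3 = (2.63×10^-8)(1.36)/(2.351e-06) = 0.01522 Ω
R_total = R_1 + R_2 + R_3 = 3.86 Ω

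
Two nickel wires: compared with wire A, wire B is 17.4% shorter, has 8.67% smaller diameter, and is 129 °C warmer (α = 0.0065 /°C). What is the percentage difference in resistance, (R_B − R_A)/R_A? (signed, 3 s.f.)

R ∝ ρL/d² with ρ ∝ (1+αΔT), so R_B/R_A = (1 − 17.4/100) × (1 − 8.67/100)⁻² × (1 + 0.0065×129)
= 0.826 × 1.199 × 1.839 = 1.821
(R_B − R_A)/R_A = 1.821 − 1 = 82.1%

82.1%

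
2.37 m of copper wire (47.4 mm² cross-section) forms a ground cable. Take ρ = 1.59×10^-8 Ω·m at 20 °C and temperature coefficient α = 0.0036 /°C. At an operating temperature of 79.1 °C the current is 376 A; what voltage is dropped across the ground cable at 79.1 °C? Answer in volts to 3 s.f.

A = 47.4 mm² = 4.740e-05 m²
R₍20₎ = ρL/A = (1.59×10^-8)(2.37)/(4.740e-05) = 7.950×10^-4 Ω
R₍79.1₎ = R₍20₎(1 + αΔT) = 7.950×10^-4 × (1 + 0.0036×59.1) = 9.641×10^-4 Ω
V = IR = 376 × 9.641×10^-4 = 0.363 V

0.363 V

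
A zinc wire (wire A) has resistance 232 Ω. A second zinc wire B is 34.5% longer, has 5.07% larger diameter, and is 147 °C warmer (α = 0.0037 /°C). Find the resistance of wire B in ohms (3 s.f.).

436 Ω

R ∝ ρL/d² with ρ ∝ (1+αΔT), so R_B/R_A = (1 + 34.5/100) × (1 + 5.07/100)⁻² × (1 + 0.0037×147)
= 1.345 × 0.9058 × 1.544 = 1.881
R_B = 1.881 × 232 = 436 Ω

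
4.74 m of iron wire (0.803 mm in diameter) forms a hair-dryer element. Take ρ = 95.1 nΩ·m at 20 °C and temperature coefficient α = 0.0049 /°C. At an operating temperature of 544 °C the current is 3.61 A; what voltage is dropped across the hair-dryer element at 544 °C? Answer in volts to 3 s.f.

11.5 V

ρ = 95.1 nΩ·m = 9.51×10^-8 Ω·m
A = π(d/2)² = π(4.0150e-04 m)² = 5.064e-07 m²
R₍20₎ = ρL/A = (9.51×10^-8)(4.74)/(5.064e-07) = 0.8901 Ω
R₍544₎ = R₍20₎(1 + αΔT) = 0.8901 × (1 + 0.0049×524) = 3.176 Ω
V = IR = 3.61 × 3.176 = 11.5 V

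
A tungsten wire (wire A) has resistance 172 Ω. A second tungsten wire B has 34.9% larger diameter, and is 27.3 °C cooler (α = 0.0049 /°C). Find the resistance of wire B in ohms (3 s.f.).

R ∝ ρL/d² with ρ ∝ (1+αΔT), so R_B/R_A = (1 + 34.9/100)⁻² × (1 − 0.0049×27.3)
= 0.5495 × 0.8662 = 0.476
R_B = 0.476 × 172 = 81.9 Ω

81.9 Ω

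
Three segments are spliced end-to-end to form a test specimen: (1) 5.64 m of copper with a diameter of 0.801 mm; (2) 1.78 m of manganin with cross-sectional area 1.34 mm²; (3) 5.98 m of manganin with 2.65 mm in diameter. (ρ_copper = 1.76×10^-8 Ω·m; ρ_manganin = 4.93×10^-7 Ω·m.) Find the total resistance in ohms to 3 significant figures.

Seg 1: A = π(d/2)² = π(4.0050e-04 m)² = 5.039e-07 m²
R_1 = (1.76×10^-8)(5.64)/(5.039e-07) = 0.197 Ω
Seg 2: A = 1.34 mm² = 1.340e-06 m²
R_2 = (4.93×10^-7)(1.78)/(1.340e-06) = 0.6549 Ω
Seg 3: A = π(d/2)² = π(1.3250e-03 m)² = 5.515e-06 m²
R_3 = (4.93×10^-7)(5.98)/(5.515e-06) = 0.5345 Ω
R_total = R_1 + R_2 + R_3 = 1.39 Ω

1.39 Ω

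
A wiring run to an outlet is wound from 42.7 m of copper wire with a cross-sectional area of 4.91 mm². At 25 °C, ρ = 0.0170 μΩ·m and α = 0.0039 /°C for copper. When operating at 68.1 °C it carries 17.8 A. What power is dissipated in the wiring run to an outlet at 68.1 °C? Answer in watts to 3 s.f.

54.7 W

ρ = 0.0170 μΩ·m = 1.70×10^-8 Ω·m
A = 4.91 mm² = 4.910e-06 m²
R₍25₎ = ρL/A = (1.70×10^-8)(42.7)/(4.910e-06) = 0.1478 Ω
R₍68.1₎ = R₍25₎(1 + αΔT) = 0.1478 × (1 + 0.0039×43.1) = 0.1727 Ω
P = I²R = (17.8)² × 0.1727 = 54.7 W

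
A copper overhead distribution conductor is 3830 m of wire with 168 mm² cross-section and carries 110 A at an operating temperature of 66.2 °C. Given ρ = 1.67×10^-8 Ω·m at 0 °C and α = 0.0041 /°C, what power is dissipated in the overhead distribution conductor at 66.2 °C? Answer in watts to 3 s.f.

5860 W

A = 168 mm² = 1.680e-04 m²
R₍0₎ = ρL/A = (1.67×10^-8)(3830)/(1.680e-04) = 0.3807 Ω
R₍66.2₎ = R₍0₎(1 + αΔT) = 0.3807 × (1 + 0.0041×66.2) = 0.4841 Ω
P = I²R = (110)² × 0.4841 = 5860 W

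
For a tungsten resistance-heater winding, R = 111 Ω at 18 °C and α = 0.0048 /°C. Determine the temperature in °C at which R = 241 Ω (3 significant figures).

262 °C

R = R₀(1 + α(T − T₀)) ⇒ T = T₀ + (R/R₀ − 1)/α
T = 18 + (241/111 − 1)/0.0048 = 18 + (1.171)/0.0048 = 262 °C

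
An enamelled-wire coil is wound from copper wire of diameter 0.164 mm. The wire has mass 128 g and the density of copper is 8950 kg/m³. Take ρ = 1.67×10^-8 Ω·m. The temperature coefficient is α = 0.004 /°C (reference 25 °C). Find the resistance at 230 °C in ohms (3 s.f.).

974 Ω

A = π(d/2)² = π(8.2000e-05 m)² = 2.1124e-08 m²
L = m/(density·A) = 0.128/(8950×2.1124e-08) = 677 m
R = ρL/A = (1.67×10^-8)(677)/(2.1124e-08) = 535.2 Ω
R(230 °C) = 535.2 × (1 + 0.004×205) = 974 Ω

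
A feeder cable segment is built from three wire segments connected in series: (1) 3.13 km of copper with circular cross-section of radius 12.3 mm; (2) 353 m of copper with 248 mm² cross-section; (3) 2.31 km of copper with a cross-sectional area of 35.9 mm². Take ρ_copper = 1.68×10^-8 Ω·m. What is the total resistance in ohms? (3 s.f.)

1.22 Ω

Seg 1: A = πr² = π(1.2300e-02 m)² = 4.753e-04 m²
R_1 = (1.68×10^-8)(3130)/(4.753e-04) = 0.1106 Ω
Seg 2: A = 248 mm² = 2.480e-04 m²
R_2 = (1.68×10^-8)(353)/(2.480e-04) = 0.02391 Ω
Seg 3: A = 35.9 mm² = 3.590e-05 m²
R_3 = (1.68×10^-8)(2310)/(3.590e-05) = 1.081 Ω
R_total = R_1 + R_2 + R_3 = 1.22 Ω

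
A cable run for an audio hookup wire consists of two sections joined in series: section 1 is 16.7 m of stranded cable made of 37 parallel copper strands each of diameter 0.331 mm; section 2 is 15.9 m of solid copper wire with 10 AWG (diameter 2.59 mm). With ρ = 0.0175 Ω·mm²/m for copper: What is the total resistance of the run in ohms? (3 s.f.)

ρ = 0.0175 Ω·mm²/m = 1.75×10^-8 Ω·m
Section 1: A_strand = π(1.6550e-04)² = 8.605e-08 m²; R₁ = ρL/(N·A_s) = (1.75×10^-8)(16.7)/(37×8.605e-08) = 0.09179 Ω
Section 2: A = π(2.59/2 mm)² = π(1.2950e-03 m)² = 5.269e-06 m²
R₂ = (1.75×10^-8)(15.9)/(5.269e-06) = 0.05281 Ω
R = R₁ + R₂ = 0.145 Ω

0.145 Ω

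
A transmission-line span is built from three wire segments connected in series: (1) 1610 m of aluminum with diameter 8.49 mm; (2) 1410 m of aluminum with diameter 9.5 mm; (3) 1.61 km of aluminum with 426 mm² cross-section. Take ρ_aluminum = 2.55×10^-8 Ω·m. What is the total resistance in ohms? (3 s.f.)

1.33 Ω

Seg 1: A = π(d/2)² = π(4.2450e-03 m)² = 5.661e-05 m²
R_1 = (2.55×10^-8)(1610)/(5.661e-05) = 0.7252 Ω
Seg 2: A = π(d/2)² = π(4.7500e-03 m)² = 7.088e-05 m²
R_2 = (2.55×10^-8)(1410)/(7.088e-05) = 0.5073 Ω
Seg 3: A = 426 mm² = 4.260e-04 m²
R_3 = (2.55×10^-8)(1610)/(4.260e-04) = 0.09637 Ω
R_total = R_1 + R_2 + R_3 = 1.33 Ω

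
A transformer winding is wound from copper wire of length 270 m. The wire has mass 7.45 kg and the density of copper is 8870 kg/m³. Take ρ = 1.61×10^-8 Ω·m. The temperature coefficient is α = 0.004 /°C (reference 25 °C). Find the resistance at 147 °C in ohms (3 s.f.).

A = m/(density·L) = 7.45/(8870×270) = 3.1108e-06 m²
R = ρL/A = (1.61×10^-8)(270)/(3.1108e-06) = 1.397 Ω
R(147 °C) = 1.397 × (1 + 0.004×122) = 2.08 Ω

2.08 Ω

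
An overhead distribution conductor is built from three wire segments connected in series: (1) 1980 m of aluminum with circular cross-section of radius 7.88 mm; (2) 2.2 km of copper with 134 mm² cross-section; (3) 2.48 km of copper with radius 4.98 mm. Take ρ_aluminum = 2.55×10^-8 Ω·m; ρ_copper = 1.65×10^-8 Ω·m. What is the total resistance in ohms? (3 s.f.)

Seg 1: A = πr² = π(7.8800e-03 m)² = 1.951e-04 m²
R_1 = (2.55×10^-8)(1980)/(1.951e-04) = 0.2588 Ω
Seg 2: A = 134 mm² = 1.340e-04 m²
R_2 = (1.65×10^-8)(2200)/(1.340e-04) = 0.2709 Ω
Seg 3: A = πr² = π(4.9800e-03 m)² = 7.791e-05 m²
R_3 = (1.65×10^-8)(2480)/(7.791e-05) = 0.5252 Ω
R_total = R_1 + R_2 + R_3 = 1.05 Ω

1.05 Ω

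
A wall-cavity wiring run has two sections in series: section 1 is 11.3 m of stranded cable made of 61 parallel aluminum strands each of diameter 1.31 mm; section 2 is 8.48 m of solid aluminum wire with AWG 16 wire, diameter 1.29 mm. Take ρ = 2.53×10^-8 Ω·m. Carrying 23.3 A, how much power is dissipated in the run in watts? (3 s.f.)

91.0 W

Section 1: A_strand = π(6.5500e-04)² = 1.348e-06 m²; R₁ = ρL/(N·A_s) = (2.53×10^-8)(11.3)/(61×1.348e-06) = 0.003477 Ω
Section 2: A = π(1.29/2 mm)² = π(6.4500e-04 m)² = 1.307e-06 m²
R₂ = (2.53×10^-8)(8.48)/(1.307e-06) = 0.1642 Ω
R = R₁ + R₂ = 0.1676 Ω
P = I²R = (23.3)² × 0.1676 = 91.0 W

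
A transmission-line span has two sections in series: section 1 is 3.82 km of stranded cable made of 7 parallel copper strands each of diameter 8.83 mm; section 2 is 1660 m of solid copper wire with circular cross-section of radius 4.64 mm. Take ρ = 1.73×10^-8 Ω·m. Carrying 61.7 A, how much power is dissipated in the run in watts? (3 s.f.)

Section 1: A_strand = π(4.4150e-03)² = 6.124e-05 m²; R₁ = ρL/(N·A_s) = (1.73×10^-8)(3820)/(7×6.124e-05) = 0.1542 Ω
Section 2: A = πr² = π(4.6400e-03 m)² = 6.764e-05 m²
R₂ = (1.73×10^-8)(1660)/(6.764e-05) = 0.4246 Ω
R = R₁ + R₂ = 0.5788 Ω
P = I²R = (61.7)² × 0.5788 = 2200 W

2200 W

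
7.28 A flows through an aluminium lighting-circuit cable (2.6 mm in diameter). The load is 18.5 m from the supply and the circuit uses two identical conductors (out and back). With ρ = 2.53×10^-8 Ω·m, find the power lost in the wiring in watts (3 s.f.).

9.34 W

A = π(d/2)² = π(1.3000e-03 m)² = 5.309e-06 m²
Total conductor length (both ways) L = 2 × 18.5 = 37 m
R = ρL/A = (2.53×10^-8)(37)/(5.309e-06) = 0.1763 Ω
P = I²R = (7.28)² × 0.1763 = 9.34 W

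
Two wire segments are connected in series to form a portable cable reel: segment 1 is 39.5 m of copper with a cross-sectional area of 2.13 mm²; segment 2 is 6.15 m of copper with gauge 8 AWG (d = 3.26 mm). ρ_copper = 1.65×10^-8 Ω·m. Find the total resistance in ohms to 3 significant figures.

0.318 Ω

Segment 1: A = 2.13 mm² = 2.130e-06 m²
R₁ = ρL/A = (1.65×10^-8)(39.5)/(2.130e-06) = 0.306 Ω
Segment 2: A = π(3.26/2 mm)² = π(1.6300e-03 m)² = 8.347e-06 m²
R₂ = (1.65×10^-8)(6.15)/(8.347e-06) = 0.01216 Ω
R = R₁ + R₂ = 0.318 Ω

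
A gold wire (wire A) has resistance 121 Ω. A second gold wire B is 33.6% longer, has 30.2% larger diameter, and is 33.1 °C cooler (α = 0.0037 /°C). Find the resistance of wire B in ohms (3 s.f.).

R ∝ ρL/d² with ρ ∝ (1+αΔT), so R_B/R_A = (1 + 33.6/100) × (1 + 30.2/100)⁻² × (1 − 0.0037×33.1)
= 1.336 × 0.5899 × 0.8775 = 0.6916
R_B = 0.6916 × 121 = 83.7 Ω

83.7 Ω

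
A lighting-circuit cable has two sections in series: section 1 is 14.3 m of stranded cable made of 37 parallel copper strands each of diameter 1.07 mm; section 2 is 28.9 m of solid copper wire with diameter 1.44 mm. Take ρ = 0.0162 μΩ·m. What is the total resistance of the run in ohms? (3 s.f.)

ρ = 0.0162 μΩ·m = 1.62×10^-8 Ω·m
Section 1: A_strand = π(5.3500e-04)² = 8.992e-07 m²; R₁ = ρL/(N·A_s) = (1.62×10^-8)(14.3)/(37×8.992e-07) = 0.006963 Ω
Section 2: A = π(d/2)² = π(7.2000e-04 m)² = 1.629e-06 m²
R₂ = (1.62×10^-8)(28.9)/(1.629e-06) = 0.2875 Ω
R = R₁ + R₂ = 0.294 Ω

0.294 Ω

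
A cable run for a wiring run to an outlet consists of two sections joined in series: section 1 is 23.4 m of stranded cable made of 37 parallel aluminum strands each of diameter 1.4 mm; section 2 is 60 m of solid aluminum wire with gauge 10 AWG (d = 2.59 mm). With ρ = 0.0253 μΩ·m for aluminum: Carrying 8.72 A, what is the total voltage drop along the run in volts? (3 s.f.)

ρ = 0.0253 μΩ·m = 2.53×10^-8 Ω·m
Section 1: A_strand = π(7.0000e-04)² = 1.539e-06 m²; R₁ = ρL/(N·A_s) = (2.53×10^-8)(23.4)/(37×1.539e-06) = 0.01039 Ω
Section 2: A = π(2.59/2 mm)² = π(1.2950e-03 m)² = 5.269e-06 m²
R₂ = (2.53×10^-8)(60)/(5.269e-06) = 0.2881 Ω
R = R₁ + R₂ = 0.2985 Ω
V = IR = 8.72 × 0.2985 = 2.60 V

2.60 V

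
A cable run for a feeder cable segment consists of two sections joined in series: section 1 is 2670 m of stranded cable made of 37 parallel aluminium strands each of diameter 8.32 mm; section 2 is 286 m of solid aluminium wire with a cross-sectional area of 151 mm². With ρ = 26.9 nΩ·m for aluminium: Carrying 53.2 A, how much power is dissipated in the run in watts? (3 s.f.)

ρ = 26.9 nΩ·m = 2.69×10^-8 Ω·m
Section 1: A_strand = π(4.1600e-03)² = 5.437e-05 m²; R₁ = ρL/(N·A_s) = (2.69×10^-8)(2670)/(37×5.437e-05) = 0.0357 Ω
Section 2: A = 151 mm² = 1.510e-04 m²
R₂ = (2.69×10^-8)(286)/(1.510e-04) = 0.05095 Ω
R = R₁ + R₂ = 0.08665 Ω
P = I²R = (53.2)² × 0.08665 = 245 W

245 W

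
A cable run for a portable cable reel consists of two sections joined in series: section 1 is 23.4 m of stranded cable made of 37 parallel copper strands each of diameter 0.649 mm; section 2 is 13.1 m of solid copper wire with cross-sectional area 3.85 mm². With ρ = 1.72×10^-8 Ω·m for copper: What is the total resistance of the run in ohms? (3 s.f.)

0.0914 Ω

Section 1: A_strand = π(3.2450e-04)² = 3.308e-07 m²; R₁ = ρL/(N·A_s) = (1.72×10^-8)(23.4)/(37×3.308e-07) = 0.03288 Ω
Section 2: A = 3.85 mm² = 3.850e-06 m²
R₂ = (1.72×10^-8)(13.1)/(3.850e-06) = 0.05852 Ω
R = R₁ + R₂ = 0.0914 Ω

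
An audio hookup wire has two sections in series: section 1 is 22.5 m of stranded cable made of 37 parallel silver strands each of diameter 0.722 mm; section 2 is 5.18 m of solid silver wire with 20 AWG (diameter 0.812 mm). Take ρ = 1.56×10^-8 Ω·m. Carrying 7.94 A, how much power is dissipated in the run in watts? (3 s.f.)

11.3 W

Section 1: A_strand = π(3.6100e-04)² = 4.094e-07 m²; R₁ = ρL/(N·A_s) = (1.56×10^-8)(22.5)/(37×4.094e-07) = 0.02317 Ω
Section 2: A = π(0.812/2 mm)² = π(4.0600e-04 m)² = 5.178e-07 m²
R₂ = (1.56×10^-8)(5.18)/(5.178e-07) = 0.156 Ω
R = R₁ + R₂ = 0.1792 Ω
P = I²R = (7.94)² × 0.1792 = 11.3 W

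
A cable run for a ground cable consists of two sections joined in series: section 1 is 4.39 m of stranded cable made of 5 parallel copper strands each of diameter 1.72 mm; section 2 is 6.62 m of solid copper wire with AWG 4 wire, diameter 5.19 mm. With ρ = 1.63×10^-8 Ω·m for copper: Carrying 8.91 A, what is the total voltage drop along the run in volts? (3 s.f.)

0.100 V

Section 1: A_strand = π(8.6000e-04)² = 2.324e-06 m²; R₁ = ρL/(N·A_s) = (1.63×10^-8)(4.39)/(5×2.324e-06) = 0.006159 Ω
Section 2: A = π(5.19/2 mm)² = π(2.5950e-03 m)² = 2.116e-05 m²
R₂ = (1.63×10^-8)(6.62)/(2.116e-05) = 0.005101 Ω
R = R₁ + R₂ = 0.01126 Ω
V = IR = 8.91 × 0.01126 = 0.100 V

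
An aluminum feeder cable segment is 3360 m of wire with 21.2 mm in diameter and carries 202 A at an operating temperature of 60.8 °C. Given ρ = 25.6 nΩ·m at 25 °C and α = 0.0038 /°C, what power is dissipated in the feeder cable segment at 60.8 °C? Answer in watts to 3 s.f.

11300 W

ρ = 25.6 nΩ·m = 2.56×10^-8 Ω·m
A = π(d/2)² = π(1.0600e-02 m)² = 3.530e-04 m²
R₍25₎ = ρL/A = (2.56×10^-8)(3360)/(3.530e-04) = 0.2437 Ω
R₍60.8₎ = R₍25₎(1 + αΔT) = 0.2437 × (1 + 0.0038×35.8) = 0.2768 Ω
P = I²R = (202)² × 0.2768 = 11300 W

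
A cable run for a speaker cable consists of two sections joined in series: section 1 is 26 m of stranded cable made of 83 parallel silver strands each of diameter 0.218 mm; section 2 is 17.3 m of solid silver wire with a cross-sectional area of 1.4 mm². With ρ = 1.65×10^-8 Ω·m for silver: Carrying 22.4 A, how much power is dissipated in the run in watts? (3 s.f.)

Section 1: A_strand = π(1.0900e-04)² = 3.733e-08 m²; R₁ = ρL/(N·A_s) = (1.65×10^-8)(26)/(83×3.733e-08) = 0.1385 Ω
Section 2: A = 1.4 mm² = 1.400e-06 m²
R₂ = (1.65×10^-8)(17.3)/(1.400e-06) = 0.2039 Ω
R = R₁ + R₂ = 0.3424 Ω
P = I²R = (22.4)² × 0.3424 = 172 W

172 W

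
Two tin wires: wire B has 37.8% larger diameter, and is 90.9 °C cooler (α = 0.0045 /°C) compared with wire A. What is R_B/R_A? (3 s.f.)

R ∝ ρL/d² with ρ ∝ (1+αΔT), so R_B/R_A = (1 + 37.8/100)⁻² × (1 − 0.0045×90.9)
= 0.5266 × 0.5909 = 0.311

0.311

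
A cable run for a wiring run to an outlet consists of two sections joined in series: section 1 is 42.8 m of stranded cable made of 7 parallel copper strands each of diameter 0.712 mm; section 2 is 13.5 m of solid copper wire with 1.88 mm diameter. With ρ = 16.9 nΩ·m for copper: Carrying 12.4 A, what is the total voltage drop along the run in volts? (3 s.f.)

ρ = 16.9 nΩ·m = 1.69×10^-8 Ω·m
Section 1: A_strand = π(3.5600e-04)² = 3.982e-07 m²; R₁ = ρL/(N·A_s) = (1.69×10^-8)(42.8)/(7×3.982e-07) = 0.2595 Ω
Section 2: A = π(d/2)² = π(9.4000e-04 m)² = 2.776e-06 m²
R₂ = (1.69×10^-8)(13.5)/(2.776e-06) = 0.08219 Ω
R = R₁ + R₂ = 0.3417 Ω
V = IR = 12.4 × 0.3417 = 4.24 V

4.24 V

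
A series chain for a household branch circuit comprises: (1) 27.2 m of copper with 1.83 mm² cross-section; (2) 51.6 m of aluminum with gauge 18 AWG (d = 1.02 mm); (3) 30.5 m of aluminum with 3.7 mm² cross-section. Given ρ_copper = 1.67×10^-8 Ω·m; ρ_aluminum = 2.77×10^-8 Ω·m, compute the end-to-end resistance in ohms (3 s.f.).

Seg 1: A = 1.83 mm² = 1.830e-06 m²
R_1 = (1.67×10^-8)(27.2)/(1.830e-06) = 0.2482 Ω
Seg 2: A = π(1.02/2 mm)² = π(5.1000e-04 m)² = 8.171e-07 m²
R_2 = (2.77×10^-8)(51.6)/(8.171e-07) = 1.749 Ω
Seg 3: A = 3.7 mm² = 3.700e-06 m²
R_3 = (2.77×10^-8)(30.5)/(3.700e-06) = 0.2283 Ω
R_total = R_1 + R_2 + R_3 = 2.23 Ω

2.23 Ω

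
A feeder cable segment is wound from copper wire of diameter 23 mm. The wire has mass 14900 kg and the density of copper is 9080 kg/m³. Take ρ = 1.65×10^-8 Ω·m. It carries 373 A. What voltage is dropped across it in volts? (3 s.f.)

58.5 V

A = π(d/2)² = π(1.1500e-02 m)² = 4.1548e-04 m²
L = m/(density·A) = 14900/(9080×4.1548e-04) = 3950 m
R = ρL/A = (1.65×10^-8)(3950)/(4.1548e-04) = 0.1569 Ω
V = IR = 373 × 0.1569 = 58.5 V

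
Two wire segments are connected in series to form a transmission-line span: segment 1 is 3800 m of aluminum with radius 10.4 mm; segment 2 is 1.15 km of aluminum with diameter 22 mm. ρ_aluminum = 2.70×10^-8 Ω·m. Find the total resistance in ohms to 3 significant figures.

Segment 1: A = πr² = π(1.0400e-02 m)² = 3.398e-04 m²
R₁ = ρL/A = (2.70×10^-8)(3800)/(3.398e-04) = 0.3019 Ω
Segment 2: A = π(d/2)² = π(1.1000e-02 m)² = 3.801e-04 m²
R₂ = (2.70×10^-8)(1150)/(3.801e-04) = 0.08168 Ω
R = R₁ + R₂ = 0.384 Ω

0.384 Ω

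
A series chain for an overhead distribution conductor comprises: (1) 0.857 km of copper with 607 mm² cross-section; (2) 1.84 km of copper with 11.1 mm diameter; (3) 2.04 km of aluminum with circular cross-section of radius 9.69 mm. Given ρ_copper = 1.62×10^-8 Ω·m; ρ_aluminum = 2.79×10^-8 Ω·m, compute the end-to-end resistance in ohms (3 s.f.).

0.524 Ω

Seg 1: A = 607 mm² = 6.070e-04 m²
R_1 = (1.62×10^-8)(857)/(6.070e-04) = 0.02287 Ω
Seg 2: A = π(d/2)² = π(5.5500e-03 m)² = 9.677e-05 m²
R_2 = (1.62×10^-8)(1840)/(9.677e-05) = 0.308 Ω
Seg 3: A = πr² = π(9.6900e-03 m)² = 2.950e-04 m²
R_3 = (2.79×10^-8)(2040)/(2.950e-04) = 0.1929 Ω
R_total = R_1 + R_2 + R_3 = 0.524 Ω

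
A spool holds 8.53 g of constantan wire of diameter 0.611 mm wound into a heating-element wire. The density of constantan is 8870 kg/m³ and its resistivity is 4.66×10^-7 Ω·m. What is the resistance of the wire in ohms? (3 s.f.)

5.21 Ω

A = π(d/2)² = π(3.0550e-04 m)² = 2.9321e-07 m²
L = m/(density·A) = 0.00853/(8870×2.9321e-07) = 3.28 m
R = ρL/A = (4.66×10^-7)(3.28)/(2.9321e-07) = 5.21 Ω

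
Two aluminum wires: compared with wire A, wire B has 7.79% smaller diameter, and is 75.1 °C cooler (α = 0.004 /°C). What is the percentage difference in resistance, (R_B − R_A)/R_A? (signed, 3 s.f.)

-17.7%

R ∝ ρL/d² with ρ ∝ (1+αΔT), so R_B/R_A = (1 − 7.79/100)⁻² × (1 − 0.004×75.1)
= 1.176 × 0.6996 = 0.8228
(R_B − R_A)/R_A = 0.8228 − 1 = -17.7%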